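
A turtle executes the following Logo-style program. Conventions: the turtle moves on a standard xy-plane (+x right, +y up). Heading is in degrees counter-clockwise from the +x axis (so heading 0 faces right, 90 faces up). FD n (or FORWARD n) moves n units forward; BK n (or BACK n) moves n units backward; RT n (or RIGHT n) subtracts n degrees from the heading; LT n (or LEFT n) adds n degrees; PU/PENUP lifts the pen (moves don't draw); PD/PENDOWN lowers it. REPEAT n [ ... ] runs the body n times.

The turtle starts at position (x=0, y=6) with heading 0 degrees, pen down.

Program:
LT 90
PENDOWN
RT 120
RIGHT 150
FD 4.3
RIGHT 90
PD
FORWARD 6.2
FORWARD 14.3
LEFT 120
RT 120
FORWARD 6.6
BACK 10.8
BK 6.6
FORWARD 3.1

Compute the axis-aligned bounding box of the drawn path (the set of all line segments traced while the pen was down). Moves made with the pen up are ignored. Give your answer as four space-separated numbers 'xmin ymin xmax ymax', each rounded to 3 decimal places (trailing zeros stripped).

Answer: -4.3 6 0 33.1

Derivation:
Executing turtle program step by step:
Start: pos=(0,6), heading=0, pen down
LT 90: heading 0 -> 90
PD: pen down
RT 120: heading 90 -> 330
RT 150: heading 330 -> 180
FD 4.3: (0,6) -> (-4.3,6) [heading=180, draw]
RT 90: heading 180 -> 90
PD: pen down
FD 6.2: (-4.3,6) -> (-4.3,12.2) [heading=90, draw]
FD 14.3: (-4.3,12.2) -> (-4.3,26.5) [heading=90, draw]
LT 120: heading 90 -> 210
RT 120: heading 210 -> 90
FD 6.6: (-4.3,26.5) -> (-4.3,33.1) [heading=90, draw]
BK 10.8: (-4.3,33.1) -> (-4.3,22.3) [heading=90, draw]
BK 6.6: (-4.3,22.3) -> (-4.3,15.7) [heading=90, draw]
FD 3.1: (-4.3,15.7) -> (-4.3,18.8) [heading=90, draw]
Final: pos=(-4.3,18.8), heading=90, 7 segment(s) drawn

Segment endpoints: x in {-4.3, -4.3, -4.3, -4.3, -4.3, -4.3, 0}, y in {6, 6, 12.2, 15.7, 18.8, 22.3, 26.5, 33.1}
xmin=-4.3, ymin=6, xmax=0, ymax=33.1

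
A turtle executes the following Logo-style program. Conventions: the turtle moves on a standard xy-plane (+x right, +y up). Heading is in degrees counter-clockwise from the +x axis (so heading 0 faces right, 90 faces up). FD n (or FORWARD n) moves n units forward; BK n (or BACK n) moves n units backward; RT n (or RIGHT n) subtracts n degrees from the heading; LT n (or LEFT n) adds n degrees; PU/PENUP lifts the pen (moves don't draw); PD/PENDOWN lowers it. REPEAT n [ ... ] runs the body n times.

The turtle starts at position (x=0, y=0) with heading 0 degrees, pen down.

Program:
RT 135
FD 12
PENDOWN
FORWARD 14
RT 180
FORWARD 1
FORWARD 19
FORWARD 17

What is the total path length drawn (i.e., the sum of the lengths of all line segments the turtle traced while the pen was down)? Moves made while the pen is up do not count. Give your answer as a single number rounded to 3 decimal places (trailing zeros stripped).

Executing turtle program step by step:
Start: pos=(0,0), heading=0, pen down
RT 135: heading 0 -> 225
FD 12: (0,0) -> (-8.485,-8.485) [heading=225, draw]
PD: pen down
FD 14: (-8.485,-8.485) -> (-18.385,-18.385) [heading=225, draw]
RT 180: heading 225 -> 45
FD 1: (-18.385,-18.385) -> (-17.678,-17.678) [heading=45, draw]
FD 19: (-17.678,-17.678) -> (-4.243,-4.243) [heading=45, draw]
FD 17: (-4.243,-4.243) -> (7.778,7.778) [heading=45, draw]
Final: pos=(7.778,7.778), heading=45, 5 segment(s) drawn

Segment lengths:
  seg 1: (0,0) -> (-8.485,-8.485), length = 12
  seg 2: (-8.485,-8.485) -> (-18.385,-18.385), length = 14
  seg 3: (-18.385,-18.385) -> (-17.678,-17.678), length = 1
  seg 4: (-17.678,-17.678) -> (-4.243,-4.243), length = 19
  seg 5: (-4.243,-4.243) -> (7.778,7.778), length = 17
Total = 63

Answer: 63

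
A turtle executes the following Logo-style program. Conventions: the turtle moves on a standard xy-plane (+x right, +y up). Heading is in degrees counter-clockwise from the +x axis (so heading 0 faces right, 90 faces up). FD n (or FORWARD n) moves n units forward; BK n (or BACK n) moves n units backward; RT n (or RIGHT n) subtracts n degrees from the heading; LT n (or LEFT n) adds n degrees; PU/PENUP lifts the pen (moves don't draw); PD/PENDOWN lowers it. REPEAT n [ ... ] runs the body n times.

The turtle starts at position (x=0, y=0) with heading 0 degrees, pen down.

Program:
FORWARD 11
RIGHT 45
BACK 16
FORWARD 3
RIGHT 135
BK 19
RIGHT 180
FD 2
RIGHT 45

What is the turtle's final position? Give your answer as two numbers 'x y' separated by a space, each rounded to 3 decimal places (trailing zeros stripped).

Answer: 22.808 9.192

Derivation:
Executing turtle program step by step:
Start: pos=(0,0), heading=0, pen down
FD 11: (0,0) -> (11,0) [heading=0, draw]
RT 45: heading 0 -> 315
BK 16: (11,0) -> (-0.314,11.314) [heading=315, draw]
FD 3: (-0.314,11.314) -> (1.808,9.192) [heading=315, draw]
RT 135: heading 315 -> 180
BK 19: (1.808,9.192) -> (20.808,9.192) [heading=180, draw]
RT 180: heading 180 -> 0
FD 2: (20.808,9.192) -> (22.808,9.192) [heading=0, draw]
RT 45: heading 0 -> 315
Final: pos=(22.808,9.192), heading=315, 5 segment(s) drawn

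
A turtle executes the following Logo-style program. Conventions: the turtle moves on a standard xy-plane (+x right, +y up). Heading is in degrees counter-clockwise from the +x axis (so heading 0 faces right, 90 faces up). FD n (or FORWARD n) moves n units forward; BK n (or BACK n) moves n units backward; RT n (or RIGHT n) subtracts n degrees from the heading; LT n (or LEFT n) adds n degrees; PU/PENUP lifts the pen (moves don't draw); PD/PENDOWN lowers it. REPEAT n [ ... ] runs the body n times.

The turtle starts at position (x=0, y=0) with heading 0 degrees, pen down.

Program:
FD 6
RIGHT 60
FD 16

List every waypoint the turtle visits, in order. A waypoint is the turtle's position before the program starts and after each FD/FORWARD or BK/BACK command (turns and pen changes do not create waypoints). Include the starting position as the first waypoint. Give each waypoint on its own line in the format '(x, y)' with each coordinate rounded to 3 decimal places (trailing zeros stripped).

Answer: (0, 0)
(6, 0)
(14, -13.856)

Derivation:
Executing turtle program step by step:
Start: pos=(0,0), heading=0, pen down
FD 6: (0,0) -> (6,0) [heading=0, draw]
RT 60: heading 0 -> 300
FD 16: (6,0) -> (14,-13.856) [heading=300, draw]
Final: pos=(14,-13.856), heading=300, 2 segment(s) drawn
Waypoints (3 total):
(0, 0)
(6, 0)
(14, -13.856)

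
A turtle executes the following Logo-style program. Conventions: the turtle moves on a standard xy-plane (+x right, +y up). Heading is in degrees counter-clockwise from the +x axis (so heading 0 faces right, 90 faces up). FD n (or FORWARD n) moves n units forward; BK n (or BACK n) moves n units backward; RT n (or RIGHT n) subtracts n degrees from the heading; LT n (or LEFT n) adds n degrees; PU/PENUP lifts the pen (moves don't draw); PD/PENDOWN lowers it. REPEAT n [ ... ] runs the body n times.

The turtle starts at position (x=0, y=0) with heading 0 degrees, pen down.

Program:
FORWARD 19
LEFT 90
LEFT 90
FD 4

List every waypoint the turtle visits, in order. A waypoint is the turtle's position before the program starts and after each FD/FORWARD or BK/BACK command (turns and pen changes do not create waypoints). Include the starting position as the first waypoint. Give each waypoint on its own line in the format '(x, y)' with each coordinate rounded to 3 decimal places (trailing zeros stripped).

Answer: (0, 0)
(19, 0)
(15, 0)

Derivation:
Executing turtle program step by step:
Start: pos=(0,0), heading=0, pen down
FD 19: (0,0) -> (19,0) [heading=0, draw]
LT 90: heading 0 -> 90
LT 90: heading 90 -> 180
FD 4: (19,0) -> (15,0) [heading=180, draw]
Final: pos=(15,0), heading=180, 2 segment(s) drawn
Waypoints (3 total):
(0, 0)
(19, 0)
(15, 0)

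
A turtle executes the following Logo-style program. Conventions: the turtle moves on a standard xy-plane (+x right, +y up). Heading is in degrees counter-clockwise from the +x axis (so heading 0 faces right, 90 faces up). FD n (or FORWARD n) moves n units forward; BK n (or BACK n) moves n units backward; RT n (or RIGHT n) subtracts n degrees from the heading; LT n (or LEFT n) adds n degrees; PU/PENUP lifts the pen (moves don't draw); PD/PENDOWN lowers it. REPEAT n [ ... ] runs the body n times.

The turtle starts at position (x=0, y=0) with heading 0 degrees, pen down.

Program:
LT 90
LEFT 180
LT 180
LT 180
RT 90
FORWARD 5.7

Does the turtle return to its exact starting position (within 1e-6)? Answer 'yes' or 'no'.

Answer: no

Derivation:
Executing turtle program step by step:
Start: pos=(0,0), heading=0, pen down
LT 90: heading 0 -> 90
LT 180: heading 90 -> 270
LT 180: heading 270 -> 90
LT 180: heading 90 -> 270
RT 90: heading 270 -> 180
FD 5.7: (0,0) -> (-5.7,0) [heading=180, draw]
Final: pos=(-5.7,0), heading=180, 1 segment(s) drawn

Start position: (0, 0)
Final position: (-5.7, 0)
Distance = 5.7; >= 1e-6 -> NOT closed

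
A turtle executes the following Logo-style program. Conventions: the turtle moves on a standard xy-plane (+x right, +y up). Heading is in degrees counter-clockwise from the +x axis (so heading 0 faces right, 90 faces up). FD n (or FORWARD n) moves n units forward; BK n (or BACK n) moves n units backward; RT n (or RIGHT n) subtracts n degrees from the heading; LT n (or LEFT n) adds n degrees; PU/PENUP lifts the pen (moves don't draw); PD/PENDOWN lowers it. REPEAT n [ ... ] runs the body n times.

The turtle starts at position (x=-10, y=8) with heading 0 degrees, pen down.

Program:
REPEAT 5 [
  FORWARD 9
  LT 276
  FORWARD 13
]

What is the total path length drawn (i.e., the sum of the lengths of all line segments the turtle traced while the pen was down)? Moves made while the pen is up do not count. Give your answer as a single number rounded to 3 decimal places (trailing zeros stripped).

Executing turtle program step by step:
Start: pos=(-10,8), heading=0, pen down
REPEAT 5 [
  -- iteration 1/5 --
  FD 9: (-10,8) -> (-1,8) [heading=0, draw]
  LT 276: heading 0 -> 276
  FD 13: (-1,8) -> (0.359,-4.929) [heading=276, draw]
  -- iteration 2/5 --
  FD 9: (0.359,-4.929) -> (1.3,-13.879) [heading=276, draw]
  LT 276: heading 276 -> 192
  FD 13: (1.3,-13.879) -> (-11.416,-16.582) [heading=192, draw]
  -- iteration 3/5 --
  FD 9: (-11.416,-16.582) -> (-20.22,-18.454) [heading=192, draw]
  LT 276: heading 192 -> 108
  FD 13: (-20.22,-18.454) -> (-24.237,-6.09) [heading=108, draw]
  -- iteration 4/5 --
  FD 9: (-24.237,-6.09) -> (-27.018,2.47) [heading=108, draw]
  LT 276: heading 108 -> 24
  FD 13: (-27.018,2.47) -> (-15.142,7.757) [heading=24, draw]
  -- iteration 5/5 --
  FD 9: (-15.142,7.757) -> (-6.92,11.418) [heading=24, draw]
  LT 276: heading 24 -> 300
  FD 13: (-6.92,11.418) -> (-0.42,0.16) [heading=300, draw]
]
Final: pos=(-0.42,0.16), heading=300, 10 segment(s) drawn

Segment lengths:
  seg 1: (-10,8) -> (-1,8), length = 9
  seg 2: (-1,8) -> (0.359,-4.929), length = 13
  seg 3: (0.359,-4.929) -> (1.3,-13.879), length = 9
  seg 4: (1.3,-13.879) -> (-11.416,-16.582), length = 13
  seg 5: (-11.416,-16.582) -> (-20.22,-18.454), length = 9
  seg 6: (-20.22,-18.454) -> (-24.237,-6.09), length = 13
  seg 7: (-24.237,-6.09) -> (-27.018,2.47), length = 9
  seg 8: (-27.018,2.47) -> (-15.142,7.757), length = 13
  seg 9: (-15.142,7.757) -> (-6.92,11.418), length = 9
  seg 10: (-6.92,11.418) -> (-0.42,0.16), length = 13
Total = 110

Answer: 110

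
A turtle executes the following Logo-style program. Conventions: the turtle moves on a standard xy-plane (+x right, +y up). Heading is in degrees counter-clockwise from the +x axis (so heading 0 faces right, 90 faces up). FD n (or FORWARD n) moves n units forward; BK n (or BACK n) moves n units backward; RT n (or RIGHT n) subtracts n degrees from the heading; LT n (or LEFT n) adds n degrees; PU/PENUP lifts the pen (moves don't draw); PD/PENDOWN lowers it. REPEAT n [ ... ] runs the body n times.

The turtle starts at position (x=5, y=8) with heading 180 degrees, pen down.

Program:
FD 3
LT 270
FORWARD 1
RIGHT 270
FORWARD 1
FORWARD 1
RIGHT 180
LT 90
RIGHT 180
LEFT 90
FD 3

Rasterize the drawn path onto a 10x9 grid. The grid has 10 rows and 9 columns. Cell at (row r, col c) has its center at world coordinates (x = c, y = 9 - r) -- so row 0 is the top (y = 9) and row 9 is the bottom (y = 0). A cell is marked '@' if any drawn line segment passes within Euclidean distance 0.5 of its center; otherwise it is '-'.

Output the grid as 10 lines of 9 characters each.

Answer: @@@@-----
--@@@@---
---------
---------
---------
---------
---------
---------
---------
---------

Derivation:
Segment 0: (5,8) -> (2,8)
Segment 1: (2,8) -> (2,9)
Segment 2: (2,9) -> (1,9)
Segment 3: (1,9) -> (0,9)
Segment 4: (0,9) -> (3,9)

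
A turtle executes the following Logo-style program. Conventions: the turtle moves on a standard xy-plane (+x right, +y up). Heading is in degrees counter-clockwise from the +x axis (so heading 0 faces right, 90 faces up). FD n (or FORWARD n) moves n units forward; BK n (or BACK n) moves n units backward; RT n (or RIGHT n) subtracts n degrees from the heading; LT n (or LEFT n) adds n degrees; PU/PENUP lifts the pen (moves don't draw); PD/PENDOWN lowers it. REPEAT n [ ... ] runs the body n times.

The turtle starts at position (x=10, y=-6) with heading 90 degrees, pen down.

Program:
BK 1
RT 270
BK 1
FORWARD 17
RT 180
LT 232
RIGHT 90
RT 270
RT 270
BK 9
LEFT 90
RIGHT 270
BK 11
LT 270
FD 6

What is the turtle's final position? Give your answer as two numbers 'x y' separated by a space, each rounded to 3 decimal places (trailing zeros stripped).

Executing turtle program step by step:
Start: pos=(10,-6), heading=90, pen down
BK 1: (10,-6) -> (10,-7) [heading=90, draw]
RT 270: heading 90 -> 180
BK 1: (10,-7) -> (11,-7) [heading=180, draw]
FD 17: (11,-7) -> (-6,-7) [heading=180, draw]
RT 180: heading 180 -> 0
LT 232: heading 0 -> 232
RT 90: heading 232 -> 142
RT 270: heading 142 -> 232
RT 270: heading 232 -> 322
BK 9: (-6,-7) -> (-13.092,-1.459) [heading=322, draw]
LT 90: heading 322 -> 52
RT 270: heading 52 -> 142
BK 11: (-13.092,-1.459) -> (-4.424,-8.231) [heading=142, draw]
LT 270: heading 142 -> 52
FD 6: (-4.424,-8.231) -> (-0.73,-3.503) [heading=52, draw]
Final: pos=(-0.73,-3.503), heading=52, 6 segment(s) drawn

Answer: -0.73 -3.503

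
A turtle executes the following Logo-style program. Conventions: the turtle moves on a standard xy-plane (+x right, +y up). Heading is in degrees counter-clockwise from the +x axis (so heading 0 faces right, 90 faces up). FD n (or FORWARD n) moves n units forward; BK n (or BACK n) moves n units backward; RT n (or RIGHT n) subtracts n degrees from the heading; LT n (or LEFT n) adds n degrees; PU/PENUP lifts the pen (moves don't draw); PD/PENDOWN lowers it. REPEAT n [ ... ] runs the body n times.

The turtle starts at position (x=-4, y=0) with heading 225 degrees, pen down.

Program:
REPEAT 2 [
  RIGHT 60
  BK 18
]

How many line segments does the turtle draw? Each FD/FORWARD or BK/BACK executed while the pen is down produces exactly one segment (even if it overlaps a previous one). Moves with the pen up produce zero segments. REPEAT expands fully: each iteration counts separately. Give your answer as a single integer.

Executing turtle program step by step:
Start: pos=(-4,0), heading=225, pen down
REPEAT 2 [
  -- iteration 1/2 --
  RT 60: heading 225 -> 165
  BK 18: (-4,0) -> (13.387,-4.659) [heading=165, draw]
  -- iteration 2/2 --
  RT 60: heading 165 -> 105
  BK 18: (13.387,-4.659) -> (18.045,-22.045) [heading=105, draw]
]
Final: pos=(18.045,-22.045), heading=105, 2 segment(s) drawn
Segments drawn: 2

Answer: 2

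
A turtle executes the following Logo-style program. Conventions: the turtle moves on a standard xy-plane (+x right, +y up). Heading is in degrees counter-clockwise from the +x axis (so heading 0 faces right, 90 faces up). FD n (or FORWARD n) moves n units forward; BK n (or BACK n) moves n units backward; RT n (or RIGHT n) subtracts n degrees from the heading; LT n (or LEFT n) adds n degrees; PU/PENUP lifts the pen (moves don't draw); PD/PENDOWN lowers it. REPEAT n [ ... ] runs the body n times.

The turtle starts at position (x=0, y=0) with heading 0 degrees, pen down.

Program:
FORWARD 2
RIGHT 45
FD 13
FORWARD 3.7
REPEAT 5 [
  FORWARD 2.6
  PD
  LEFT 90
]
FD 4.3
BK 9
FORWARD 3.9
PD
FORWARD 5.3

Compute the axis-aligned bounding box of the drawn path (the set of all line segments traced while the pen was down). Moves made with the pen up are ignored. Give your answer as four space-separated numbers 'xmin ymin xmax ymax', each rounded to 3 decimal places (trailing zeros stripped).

Executing turtle program step by step:
Start: pos=(0,0), heading=0, pen down
FD 2: (0,0) -> (2,0) [heading=0, draw]
RT 45: heading 0 -> 315
FD 13: (2,0) -> (11.192,-9.192) [heading=315, draw]
FD 3.7: (11.192,-9.192) -> (13.809,-11.809) [heading=315, draw]
REPEAT 5 [
  -- iteration 1/5 --
  FD 2.6: (13.809,-11.809) -> (15.647,-13.647) [heading=315, draw]
  PD: pen down
  LT 90: heading 315 -> 45
  -- iteration 2/5 --
  FD 2.6: (15.647,-13.647) -> (17.486,-11.809) [heading=45, draw]
  PD: pen down
  LT 90: heading 45 -> 135
  -- iteration 3/5 --
  FD 2.6: (17.486,-11.809) -> (15.647,-9.97) [heading=135, draw]
  PD: pen down
  LT 90: heading 135 -> 225
  -- iteration 4/5 --
  FD 2.6: (15.647,-9.97) -> (13.809,-11.809) [heading=225, draw]
  PD: pen down
  LT 90: heading 225 -> 315
  -- iteration 5/5 --
  FD 2.6: (13.809,-11.809) -> (15.647,-13.647) [heading=315, draw]
  PD: pen down
  LT 90: heading 315 -> 45
]
FD 4.3: (15.647,-13.647) -> (18.688,-10.607) [heading=45, draw]
BK 9: (18.688,-10.607) -> (12.324,-16.971) [heading=45, draw]
FD 3.9: (12.324,-16.971) -> (15.081,-14.213) [heading=45, draw]
PD: pen down
FD 5.3: (15.081,-14.213) -> (18.829,-10.465) [heading=45, draw]
Final: pos=(18.829,-10.465), heading=45, 12 segment(s) drawn

Segment endpoints: x in {0, 2, 11.192, 12.324, 13.809, 15.081, 15.647, 17.486, 18.688, 18.829}, y in {-16.971, -14.213, -13.647, -11.809, -10.607, -10.465, -9.97, -9.192, 0}
xmin=0, ymin=-16.971, xmax=18.829, ymax=0

Answer: 0 -16.971 18.829 0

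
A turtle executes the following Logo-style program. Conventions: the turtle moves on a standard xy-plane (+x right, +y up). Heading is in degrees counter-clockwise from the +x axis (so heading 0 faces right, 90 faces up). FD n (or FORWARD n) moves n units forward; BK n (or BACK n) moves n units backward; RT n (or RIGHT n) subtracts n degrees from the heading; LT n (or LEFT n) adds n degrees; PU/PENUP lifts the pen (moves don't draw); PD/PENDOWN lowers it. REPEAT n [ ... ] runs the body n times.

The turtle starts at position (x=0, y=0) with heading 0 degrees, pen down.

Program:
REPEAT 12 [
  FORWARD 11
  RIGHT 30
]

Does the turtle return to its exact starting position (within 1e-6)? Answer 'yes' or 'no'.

Answer: yes

Derivation:
Executing turtle program step by step:
Start: pos=(0,0), heading=0, pen down
REPEAT 12 [
  -- iteration 1/12 --
  FD 11: (0,0) -> (11,0) [heading=0, draw]
  RT 30: heading 0 -> 330
  -- iteration 2/12 --
  FD 11: (11,0) -> (20.526,-5.5) [heading=330, draw]
  RT 30: heading 330 -> 300
  -- iteration 3/12 --
  FD 11: (20.526,-5.5) -> (26.026,-15.026) [heading=300, draw]
  RT 30: heading 300 -> 270
  -- iteration 4/12 --
  FD 11: (26.026,-15.026) -> (26.026,-26.026) [heading=270, draw]
  RT 30: heading 270 -> 240
  -- iteration 5/12 --
  FD 11: (26.026,-26.026) -> (20.526,-35.553) [heading=240, draw]
  RT 30: heading 240 -> 210
  -- iteration 6/12 --
  FD 11: (20.526,-35.553) -> (11,-41.053) [heading=210, draw]
  RT 30: heading 210 -> 180
  -- iteration 7/12 --
  FD 11: (11,-41.053) -> (0,-41.053) [heading=180, draw]
  RT 30: heading 180 -> 150
  -- iteration 8/12 --
  FD 11: (0,-41.053) -> (-9.526,-35.553) [heading=150, draw]
  RT 30: heading 150 -> 120
  -- iteration 9/12 --
  FD 11: (-9.526,-35.553) -> (-15.026,-26.026) [heading=120, draw]
  RT 30: heading 120 -> 90
  -- iteration 10/12 --
  FD 11: (-15.026,-26.026) -> (-15.026,-15.026) [heading=90, draw]
  RT 30: heading 90 -> 60
  -- iteration 11/12 --
  FD 11: (-15.026,-15.026) -> (-9.526,-5.5) [heading=60, draw]
  RT 30: heading 60 -> 30
  -- iteration 12/12 --
  FD 11: (-9.526,-5.5) -> (0,0) [heading=30, draw]
  RT 30: heading 30 -> 0
]
Final: pos=(0,0), heading=0, 12 segment(s) drawn

Start position: (0, 0)
Final position: (0, 0)
Distance = 0; < 1e-6 -> CLOSED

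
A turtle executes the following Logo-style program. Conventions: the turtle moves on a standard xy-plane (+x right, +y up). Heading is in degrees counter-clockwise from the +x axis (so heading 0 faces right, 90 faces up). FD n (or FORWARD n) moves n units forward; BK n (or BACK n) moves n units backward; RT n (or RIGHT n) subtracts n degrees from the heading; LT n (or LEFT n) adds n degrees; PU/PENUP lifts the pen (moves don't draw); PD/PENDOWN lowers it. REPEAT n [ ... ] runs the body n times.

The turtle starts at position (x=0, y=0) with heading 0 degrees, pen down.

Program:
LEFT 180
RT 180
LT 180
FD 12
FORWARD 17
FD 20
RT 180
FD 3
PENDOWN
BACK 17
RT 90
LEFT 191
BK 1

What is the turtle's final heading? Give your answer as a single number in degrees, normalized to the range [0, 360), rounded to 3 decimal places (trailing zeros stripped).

Executing turtle program step by step:
Start: pos=(0,0), heading=0, pen down
LT 180: heading 0 -> 180
RT 180: heading 180 -> 0
LT 180: heading 0 -> 180
FD 12: (0,0) -> (-12,0) [heading=180, draw]
FD 17: (-12,0) -> (-29,0) [heading=180, draw]
FD 20: (-29,0) -> (-49,0) [heading=180, draw]
RT 180: heading 180 -> 0
FD 3: (-49,0) -> (-46,0) [heading=0, draw]
PD: pen down
BK 17: (-46,0) -> (-63,0) [heading=0, draw]
RT 90: heading 0 -> 270
LT 191: heading 270 -> 101
BK 1: (-63,0) -> (-62.809,-0.982) [heading=101, draw]
Final: pos=(-62.809,-0.982), heading=101, 6 segment(s) drawn

Answer: 101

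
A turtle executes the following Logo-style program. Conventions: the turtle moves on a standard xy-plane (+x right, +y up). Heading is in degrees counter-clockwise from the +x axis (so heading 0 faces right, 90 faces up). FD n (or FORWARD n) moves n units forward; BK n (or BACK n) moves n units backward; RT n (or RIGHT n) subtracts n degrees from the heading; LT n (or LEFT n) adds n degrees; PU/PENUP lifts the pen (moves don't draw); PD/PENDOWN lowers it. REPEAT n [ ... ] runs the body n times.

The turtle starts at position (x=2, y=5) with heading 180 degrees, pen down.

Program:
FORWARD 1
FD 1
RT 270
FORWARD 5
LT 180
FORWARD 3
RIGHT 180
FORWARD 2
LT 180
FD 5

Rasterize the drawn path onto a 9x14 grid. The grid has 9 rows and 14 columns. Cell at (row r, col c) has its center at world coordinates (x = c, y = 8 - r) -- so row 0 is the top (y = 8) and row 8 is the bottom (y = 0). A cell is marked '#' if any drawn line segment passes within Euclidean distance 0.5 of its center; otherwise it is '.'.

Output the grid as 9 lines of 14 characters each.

Segment 0: (2,5) -> (1,5)
Segment 1: (1,5) -> (0,5)
Segment 2: (0,5) -> (0,0)
Segment 3: (0,0) -> (0,3)
Segment 4: (0,3) -> (0,1)
Segment 5: (0,1) -> (0,6)

Answer: ..............
..............
#.............
###...........
#.............
#.............
#.............
#.............
#.............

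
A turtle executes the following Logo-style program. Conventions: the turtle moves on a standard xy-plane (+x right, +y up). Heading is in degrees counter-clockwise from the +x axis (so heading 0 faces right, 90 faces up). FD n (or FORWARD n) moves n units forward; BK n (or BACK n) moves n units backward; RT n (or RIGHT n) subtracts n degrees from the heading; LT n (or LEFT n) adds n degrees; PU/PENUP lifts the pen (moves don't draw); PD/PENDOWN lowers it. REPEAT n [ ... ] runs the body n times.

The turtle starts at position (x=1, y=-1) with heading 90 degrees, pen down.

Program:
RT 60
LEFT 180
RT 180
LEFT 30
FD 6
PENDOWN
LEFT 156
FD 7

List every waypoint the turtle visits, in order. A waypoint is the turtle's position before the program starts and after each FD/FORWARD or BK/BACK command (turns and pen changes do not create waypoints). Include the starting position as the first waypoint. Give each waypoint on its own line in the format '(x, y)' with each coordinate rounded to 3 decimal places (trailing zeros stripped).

Executing turtle program step by step:
Start: pos=(1,-1), heading=90, pen down
RT 60: heading 90 -> 30
LT 180: heading 30 -> 210
RT 180: heading 210 -> 30
LT 30: heading 30 -> 60
FD 6: (1,-1) -> (4,4.196) [heading=60, draw]
PD: pen down
LT 156: heading 60 -> 216
FD 7: (4,4.196) -> (-1.663,0.082) [heading=216, draw]
Final: pos=(-1.663,0.082), heading=216, 2 segment(s) drawn
Waypoints (3 total):
(1, -1)
(4, 4.196)
(-1.663, 0.082)

Answer: (1, -1)
(4, 4.196)
(-1.663, 0.082)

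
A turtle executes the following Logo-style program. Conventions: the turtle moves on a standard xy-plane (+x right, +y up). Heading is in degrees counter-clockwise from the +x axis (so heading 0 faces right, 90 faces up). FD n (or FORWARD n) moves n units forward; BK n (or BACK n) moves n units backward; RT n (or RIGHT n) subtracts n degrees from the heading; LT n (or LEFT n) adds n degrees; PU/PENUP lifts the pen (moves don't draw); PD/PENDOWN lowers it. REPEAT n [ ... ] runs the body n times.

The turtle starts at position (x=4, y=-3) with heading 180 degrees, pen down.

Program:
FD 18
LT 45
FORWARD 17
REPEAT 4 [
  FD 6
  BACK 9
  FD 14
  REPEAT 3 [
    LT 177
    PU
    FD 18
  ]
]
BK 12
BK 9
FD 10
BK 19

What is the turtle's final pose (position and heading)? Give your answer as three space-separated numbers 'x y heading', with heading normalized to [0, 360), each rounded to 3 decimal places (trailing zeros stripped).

Answer: 2.996 -8.213 189

Derivation:
Executing turtle program step by step:
Start: pos=(4,-3), heading=180, pen down
FD 18: (4,-3) -> (-14,-3) [heading=180, draw]
LT 45: heading 180 -> 225
FD 17: (-14,-3) -> (-26.021,-15.021) [heading=225, draw]
REPEAT 4 [
  -- iteration 1/4 --
  FD 6: (-26.021,-15.021) -> (-30.263,-19.263) [heading=225, draw]
  BK 9: (-30.263,-19.263) -> (-23.899,-12.899) [heading=225, draw]
  FD 14: (-23.899,-12.899) -> (-33.799,-22.799) [heading=225, draw]
  REPEAT 3 [
    -- iteration 1/3 --
    LT 177: heading 225 -> 42
    PU: pen up
    FD 18: (-33.799,-22.799) -> (-20.422,-10.755) [heading=42, move]
    -- iteration 2/3 --
    LT 177: heading 42 -> 219
    PU: pen up
    FD 18: (-20.422,-10.755) -> (-34.411,-22.082) [heading=219, move]
    -- iteration 3/3 --
    LT 177: heading 219 -> 36
    PU: pen up
    FD 18: (-34.411,-22.082) -> (-19.849,-11.502) [heading=36, move]
  ]
  -- iteration 2/4 --
  FD 6: (-19.849,-11.502) -> (-14.995,-7.976) [heading=36, move]
  BK 9: (-14.995,-7.976) -> (-22.276,-13.266) [heading=36, move]
  FD 14: (-22.276,-13.266) -> (-10.95,-5.037) [heading=36, move]
  REPEAT 3 [
    -- iteration 1/3 --
    LT 177: heading 36 -> 213
    PU: pen up
    FD 18: (-10.95,-5.037) -> (-26.046,-14.84) [heading=213, move]
    -- iteration 2/3 --
    LT 177: heading 213 -> 30
    PU: pen up
    FD 18: (-26.046,-14.84) -> (-10.457,-5.84) [heading=30, move]
    -- iteration 3/3 --
    LT 177: heading 30 -> 207
    PU: pen up
    FD 18: (-10.457,-5.84) -> (-26.495,-14.012) [heading=207, move]
  ]
  -- iteration 3/4 --
  FD 6: (-26.495,-14.012) -> (-31.841,-16.736) [heading=207, move]
  BK 9: (-31.841,-16.736) -> (-23.822,-12.65) [heading=207, move]
  FD 14: (-23.822,-12.65) -> (-36.296,-19.006) [heading=207, move]
  REPEAT 3 [
    -- iteration 1/3 --
    LT 177: heading 207 -> 24
    PU: pen up
    FD 18: (-36.296,-19.006) -> (-19.853,-11.685) [heading=24, move]
    -- iteration 2/3 --
    LT 177: heading 24 -> 201
    PU: pen up
    FD 18: (-19.853,-11.685) -> (-36.657,-18.135) [heading=201, move]
    -- iteration 3/3 --
    LT 177: heading 201 -> 18
    PU: pen up
    FD 18: (-36.657,-18.135) -> (-19.538,-12.573) [heading=18, move]
  ]
  -- iteration 4/4 --
  FD 6: (-19.538,-12.573) -> (-13.832,-10.719) [heading=18, move]
  BK 9: (-13.832,-10.719) -> (-22.391,-13.5) [heading=18, move]
  FD 14: (-22.391,-13.5) -> (-9.076,-9.174) [heading=18, move]
  REPEAT 3 [
    -- iteration 1/3 --
    LT 177: heading 18 -> 195
    PU: pen up
    FD 18: (-9.076,-9.174) -> (-26.463,-13.832) [heading=195, move]
    -- iteration 2/3 --
    LT 177: heading 195 -> 12
    PU: pen up
    FD 18: (-26.463,-13.832) -> (-8.856,-10.09) [heading=12, move]
    -- iteration 3/3 --
    LT 177: heading 12 -> 189
    PU: pen up
    FD 18: (-8.856,-10.09) -> (-26.635,-12.906) [heading=189, move]
  ]
]
BK 12: (-26.635,-12.906) -> (-14.782,-11.029) [heading=189, move]
BK 9: (-14.782,-11.029) -> (-5.893,-9.621) [heading=189, move]
FD 10: (-5.893,-9.621) -> (-15.77,-11.185) [heading=189, move]
BK 19: (-15.77,-11.185) -> (2.996,-8.213) [heading=189, move]
Final: pos=(2.996,-8.213), heading=189, 5 segment(s) drawn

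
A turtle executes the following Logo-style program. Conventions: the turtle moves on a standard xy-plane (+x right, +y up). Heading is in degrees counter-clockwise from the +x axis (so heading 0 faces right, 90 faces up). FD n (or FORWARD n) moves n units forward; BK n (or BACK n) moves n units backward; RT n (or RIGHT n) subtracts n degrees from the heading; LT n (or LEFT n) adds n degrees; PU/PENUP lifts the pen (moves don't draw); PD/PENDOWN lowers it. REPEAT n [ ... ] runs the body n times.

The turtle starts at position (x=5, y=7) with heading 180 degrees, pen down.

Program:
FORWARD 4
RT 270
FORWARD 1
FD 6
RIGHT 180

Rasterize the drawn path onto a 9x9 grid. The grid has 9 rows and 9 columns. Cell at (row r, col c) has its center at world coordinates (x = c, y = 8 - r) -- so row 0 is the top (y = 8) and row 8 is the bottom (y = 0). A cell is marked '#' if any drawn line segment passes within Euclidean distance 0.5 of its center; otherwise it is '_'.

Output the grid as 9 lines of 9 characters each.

Answer: _________
_#####___
_#_______
_#_______
_#_______
_#_______
_#_______
_#_______
_#_______

Derivation:
Segment 0: (5,7) -> (1,7)
Segment 1: (1,7) -> (1,6)
Segment 2: (1,6) -> (1,0)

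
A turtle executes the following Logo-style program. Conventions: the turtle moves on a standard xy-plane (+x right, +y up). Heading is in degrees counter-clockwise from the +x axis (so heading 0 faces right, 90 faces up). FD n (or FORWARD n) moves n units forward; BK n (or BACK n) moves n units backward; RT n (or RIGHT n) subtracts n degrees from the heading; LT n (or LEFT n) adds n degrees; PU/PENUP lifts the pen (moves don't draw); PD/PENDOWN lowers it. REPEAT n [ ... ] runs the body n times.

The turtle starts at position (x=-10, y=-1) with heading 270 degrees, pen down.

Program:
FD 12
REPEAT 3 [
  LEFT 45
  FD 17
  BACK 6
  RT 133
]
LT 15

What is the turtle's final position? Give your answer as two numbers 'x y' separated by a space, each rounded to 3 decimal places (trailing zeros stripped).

Executing turtle program step by step:
Start: pos=(-10,-1), heading=270, pen down
FD 12: (-10,-1) -> (-10,-13) [heading=270, draw]
REPEAT 3 [
  -- iteration 1/3 --
  LT 45: heading 270 -> 315
  FD 17: (-10,-13) -> (2.021,-25.021) [heading=315, draw]
  BK 6: (2.021,-25.021) -> (-2.222,-20.778) [heading=315, draw]
  RT 133: heading 315 -> 182
  -- iteration 2/3 --
  LT 45: heading 182 -> 227
  FD 17: (-2.222,-20.778) -> (-13.816,-33.211) [heading=227, draw]
  BK 6: (-13.816,-33.211) -> (-9.724,-28.823) [heading=227, draw]
  RT 133: heading 227 -> 94
  -- iteration 3/3 --
  LT 45: heading 94 -> 139
  FD 17: (-9.724,-28.823) -> (-22.554,-17.67) [heading=139, draw]
  BK 6: (-22.554,-17.67) -> (-18.026,-21.606) [heading=139, draw]
  RT 133: heading 139 -> 6
]
LT 15: heading 6 -> 21
Final: pos=(-18.026,-21.606), heading=21, 7 segment(s) drawn

Answer: -18.026 -21.606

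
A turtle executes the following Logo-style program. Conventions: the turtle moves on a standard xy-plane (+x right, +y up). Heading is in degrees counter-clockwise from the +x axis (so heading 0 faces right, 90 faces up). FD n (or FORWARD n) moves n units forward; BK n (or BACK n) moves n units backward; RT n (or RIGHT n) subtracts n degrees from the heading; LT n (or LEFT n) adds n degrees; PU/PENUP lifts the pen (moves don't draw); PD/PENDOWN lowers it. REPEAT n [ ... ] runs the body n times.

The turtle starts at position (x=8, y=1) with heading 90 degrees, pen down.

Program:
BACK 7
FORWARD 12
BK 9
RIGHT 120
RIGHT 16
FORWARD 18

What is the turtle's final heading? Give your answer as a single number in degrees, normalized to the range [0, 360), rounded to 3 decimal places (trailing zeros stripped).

Executing turtle program step by step:
Start: pos=(8,1), heading=90, pen down
BK 7: (8,1) -> (8,-6) [heading=90, draw]
FD 12: (8,-6) -> (8,6) [heading=90, draw]
BK 9: (8,6) -> (8,-3) [heading=90, draw]
RT 120: heading 90 -> 330
RT 16: heading 330 -> 314
FD 18: (8,-3) -> (20.504,-15.948) [heading=314, draw]
Final: pos=(20.504,-15.948), heading=314, 4 segment(s) drawn

Answer: 314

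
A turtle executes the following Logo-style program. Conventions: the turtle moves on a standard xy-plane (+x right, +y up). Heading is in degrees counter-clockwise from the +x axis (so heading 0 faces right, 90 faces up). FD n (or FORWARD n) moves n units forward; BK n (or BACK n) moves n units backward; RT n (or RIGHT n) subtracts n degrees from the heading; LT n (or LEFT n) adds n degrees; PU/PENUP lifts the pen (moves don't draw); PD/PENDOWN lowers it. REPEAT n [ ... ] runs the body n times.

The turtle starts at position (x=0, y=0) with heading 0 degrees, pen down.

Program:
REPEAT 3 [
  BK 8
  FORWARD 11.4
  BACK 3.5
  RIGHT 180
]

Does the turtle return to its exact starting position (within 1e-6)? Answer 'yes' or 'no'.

Executing turtle program step by step:
Start: pos=(0,0), heading=0, pen down
REPEAT 3 [
  -- iteration 1/3 --
  BK 8: (0,0) -> (-8,0) [heading=0, draw]
  FD 11.4: (-8,0) -> (3.4,0) [heading=0, draw]
  BK 3.5: (3.4,0) -> (-0.1,0) [heading=0, draw]
  RT 180: heading 0 -> 180
  -- iteration 2/3 --
  BK 8: (-0.1,0) -> (7.9,0) [heading=180, draw]
  FD 11.4: (7.9,0) -> (-3.5,0) [heading=180, draw]
  BK 3.5: (-3.5,0) -> (0,0) [heading=180, draw]
  RT 180: heading 180 -> 0
  -- iteration 3/3 --
  BK 8: (0,0) -> (-8,0) [heading=0, draw]
  FD 11.4: (-8,0) -> (3.4,0) [heading=0, draw]
  BK 3.5: (3.4,0) -> (-0.1,0) [heading=0, draw]
  RT 180: heading 0 -> 180
]
Final: pos=(-0.1,0), heading=180, 9 segment(s) drawn

Start position: (0, 0)
Final position: (-0.1, 0)
Distance = 0.1; >= 1e-6 -> NOT closed

Answer: no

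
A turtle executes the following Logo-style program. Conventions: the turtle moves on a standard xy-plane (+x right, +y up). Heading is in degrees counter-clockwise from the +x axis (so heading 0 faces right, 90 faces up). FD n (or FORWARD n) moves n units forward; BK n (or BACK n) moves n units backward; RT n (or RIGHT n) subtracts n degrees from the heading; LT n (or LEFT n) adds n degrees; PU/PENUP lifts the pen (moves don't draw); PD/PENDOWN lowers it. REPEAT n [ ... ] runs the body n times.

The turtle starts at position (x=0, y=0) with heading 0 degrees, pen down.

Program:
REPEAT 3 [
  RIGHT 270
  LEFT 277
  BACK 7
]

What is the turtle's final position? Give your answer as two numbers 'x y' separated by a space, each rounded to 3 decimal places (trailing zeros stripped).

Executing turtle program step by step:
Start: pos=(0,0), heading=0, pen down
REPEAT 3 [
  -- iteration 1/3 --
  RT 270: heading 0 -> 90
  LT 277: heading 90 -> 7
  BK 7: (0,0) -> (-6.948,-0.853) [heading=7, draw]
  -- iteration 2/3 --
  RT 270: heading 7 -> 97
  LT 277: heading 97 -> 14
  BK 7: (-6.948,-0.853) -> (-13.74,-2.547) [heading=14, draw]
  -- iteration 3/3 --
  RT 270: heading 14 -> 104
  LT 277: heading 104 -> 21
  BK 7: (-13.74,-2.547) -> (-20.275,-5.055) [heading=21, draw]
]
Final: pos=(-20.275,-5.055), heading=21, 3 segment(s) drawn

Answer: -20.275 -5.055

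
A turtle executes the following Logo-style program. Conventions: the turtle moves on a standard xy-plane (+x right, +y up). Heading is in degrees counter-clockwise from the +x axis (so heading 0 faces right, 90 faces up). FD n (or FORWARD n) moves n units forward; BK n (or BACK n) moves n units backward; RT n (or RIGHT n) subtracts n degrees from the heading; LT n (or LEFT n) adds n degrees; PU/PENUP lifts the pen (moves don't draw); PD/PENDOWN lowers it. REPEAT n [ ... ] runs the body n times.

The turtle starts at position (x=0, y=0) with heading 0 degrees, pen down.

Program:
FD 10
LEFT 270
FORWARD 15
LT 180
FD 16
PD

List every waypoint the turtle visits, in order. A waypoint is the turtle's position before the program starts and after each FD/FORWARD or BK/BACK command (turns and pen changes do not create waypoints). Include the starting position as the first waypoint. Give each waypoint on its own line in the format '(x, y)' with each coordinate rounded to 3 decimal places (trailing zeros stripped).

Answer: (0, 0)
(10, 0)
(10, -15)
(10, 1)

Derivation:
Executing turtle program step by step:
Start: pos=(0,0), heading=0, pen down
FD 10: (0,0) -> (10,0) [heading=0, draw]
LT 270: heading 0 -> 270
FD 15: (10,0) -> (10,-15) [heading=270, draw]
LT 180: heading 270 -> 90
FD 16: (10,-15) -> (10,1) [heading=90, draw]
PD: pen down
Final: pos=(10,1), heading=90, 3 segment(s) drawn
Waypoints (4 total):
(0, 0)
(10, 0)
(10, -15)
(10, 1)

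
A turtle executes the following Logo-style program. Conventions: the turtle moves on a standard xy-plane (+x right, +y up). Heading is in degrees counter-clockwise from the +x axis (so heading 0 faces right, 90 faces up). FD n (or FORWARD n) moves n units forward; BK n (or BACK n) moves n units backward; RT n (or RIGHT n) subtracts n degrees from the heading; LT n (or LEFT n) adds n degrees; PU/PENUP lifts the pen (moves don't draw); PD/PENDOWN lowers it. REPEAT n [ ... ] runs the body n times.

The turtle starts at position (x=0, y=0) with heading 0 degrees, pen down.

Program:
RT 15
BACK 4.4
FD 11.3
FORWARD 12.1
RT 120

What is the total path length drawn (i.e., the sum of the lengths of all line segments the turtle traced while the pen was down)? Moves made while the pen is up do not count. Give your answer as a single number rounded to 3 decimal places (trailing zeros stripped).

Executing turtle program step by step:
Start: pos=(0,0), heading=0, pen down
RT 15: heading 0 -> 345
BK 4.4: (0,0) -> (-4.25,1.139) [heading=345, draw]
FD 11.3: (-4.25,1.139) -> (6.665,-1.786) [heading=345, draw]
FD 12.1: (6.665,-1.786) -> (18.353,-4.918) [heading=345, draw]
RT 120: heading 345 -> 225
Final: pos=(18.353,-4.918), heading=225, 3 segment(s) drawn

Segment lengths:
  seg 1: (0,0) -> (-4.25,1.139), length = 4.4
  seg 2: (-4.25,1.139) -> (6.665,-1.786), length = 11.3
  seg 3: (6.665,-1.786) -> (18.353,-4.918), length = 12.1
Total = 27.8

Answer: 27.8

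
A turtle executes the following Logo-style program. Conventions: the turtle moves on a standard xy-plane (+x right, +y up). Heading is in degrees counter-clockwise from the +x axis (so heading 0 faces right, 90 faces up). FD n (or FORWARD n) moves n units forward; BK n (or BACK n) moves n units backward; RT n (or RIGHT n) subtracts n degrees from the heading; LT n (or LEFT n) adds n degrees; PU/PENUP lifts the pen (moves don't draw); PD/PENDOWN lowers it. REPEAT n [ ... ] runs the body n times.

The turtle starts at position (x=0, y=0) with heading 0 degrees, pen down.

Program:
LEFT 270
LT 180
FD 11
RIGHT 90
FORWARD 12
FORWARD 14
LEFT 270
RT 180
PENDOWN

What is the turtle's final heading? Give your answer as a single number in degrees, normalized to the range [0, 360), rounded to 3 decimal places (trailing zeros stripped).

Answer: 90

Derivation:
Executing turtle program step by step:
Start: pos=(0,0), heading=0, pen down
LT 270: heading 0 -> 270
LT 180: heading 270 -> 90
FD 11: (0,0) -> (0,11) [heading=90, draw]
RT 90: heading 90 -> 0
FD 12: (0,11) -> (12,11) [heading=0, draw]
FD 14: (12,11) -> (26,11) [heading=0, draw]
LT 270: heading 0 -> 270
RT 180: heading 270 -> 90
PD: pen down
Final: pos=(26,11), heading=90, 3 segment(s) drawn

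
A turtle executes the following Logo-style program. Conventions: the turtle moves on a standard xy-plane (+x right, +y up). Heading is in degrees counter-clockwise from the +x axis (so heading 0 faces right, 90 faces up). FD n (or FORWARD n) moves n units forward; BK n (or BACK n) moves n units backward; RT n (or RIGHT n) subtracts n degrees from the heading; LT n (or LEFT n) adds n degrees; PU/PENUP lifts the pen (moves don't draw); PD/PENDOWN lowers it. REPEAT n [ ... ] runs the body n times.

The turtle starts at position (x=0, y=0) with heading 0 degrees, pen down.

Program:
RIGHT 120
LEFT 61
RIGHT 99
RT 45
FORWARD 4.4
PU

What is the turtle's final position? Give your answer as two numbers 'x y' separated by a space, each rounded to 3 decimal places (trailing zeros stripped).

Executing turtle program step by step:
Start: pos=(0,0), heading=0, pen down
RT 120: heading 0 -> 240
LT 61: heading 240 -> 301
RT 99: heading 301 -> 202
RT 45: heading 202 -> 157
FD 4.4: (0,0) -> (-4.05,1.719) [heading=157, draw]
PU: pen up
Final: pos=(-4.05,1.719), heading=157, 1 segment(s) drawn

Answer: -4.05 1.719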